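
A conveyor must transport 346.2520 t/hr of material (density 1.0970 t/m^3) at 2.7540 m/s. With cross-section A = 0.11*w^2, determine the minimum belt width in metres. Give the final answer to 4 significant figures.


A_req = 346.2520 / (2.7540 * 1.0970 * 3600) = 0.0318361 m^2
w = sqrt(0.0318361 / 0.11)
w = 0.5380 m


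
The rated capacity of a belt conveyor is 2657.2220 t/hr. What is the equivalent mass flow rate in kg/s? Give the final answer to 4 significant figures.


m_dot = 2657.2220 * 1000 / 3600
m_dot = 738.1 kg/s


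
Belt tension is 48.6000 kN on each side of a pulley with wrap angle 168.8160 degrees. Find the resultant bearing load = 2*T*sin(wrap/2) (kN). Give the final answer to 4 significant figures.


F = 2 * 48.6000 * sin(168.8160/2 deg)
F = 96.74 kN


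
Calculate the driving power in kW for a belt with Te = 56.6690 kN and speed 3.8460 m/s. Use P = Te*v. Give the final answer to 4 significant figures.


P = Te * v = 56.6690 * 3.8460
P = 217.9 kW


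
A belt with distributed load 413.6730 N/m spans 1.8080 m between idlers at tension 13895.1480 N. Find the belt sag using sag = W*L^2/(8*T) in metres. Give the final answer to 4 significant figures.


sag = 413.6730 * 1.8080^2 / (8 * 13895.1480)
sag = 0.01216 m


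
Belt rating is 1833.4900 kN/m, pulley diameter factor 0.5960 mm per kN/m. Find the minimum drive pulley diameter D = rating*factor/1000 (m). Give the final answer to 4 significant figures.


D = 1833.4900 * 0.5960 / 1000
D = 1.093 m


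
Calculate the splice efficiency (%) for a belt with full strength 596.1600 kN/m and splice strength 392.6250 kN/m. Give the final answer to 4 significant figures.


Eff = 392.6250 / 596.1600 * 100
Eff = 65.86 %


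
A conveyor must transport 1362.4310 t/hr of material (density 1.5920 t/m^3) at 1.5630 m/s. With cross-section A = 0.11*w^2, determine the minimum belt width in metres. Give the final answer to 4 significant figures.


A_req = 1362.4310 / (1.5630 * 1.5920 * 3600) = 0.152093 m^2
w = sqrt(0.152093 / 0.11)
w = 1.176 m


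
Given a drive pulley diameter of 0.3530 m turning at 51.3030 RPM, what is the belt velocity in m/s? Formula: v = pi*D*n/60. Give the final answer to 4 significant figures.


v = pi * 0.3530 * 51.3030 / 60
v = 0.9482 m/s


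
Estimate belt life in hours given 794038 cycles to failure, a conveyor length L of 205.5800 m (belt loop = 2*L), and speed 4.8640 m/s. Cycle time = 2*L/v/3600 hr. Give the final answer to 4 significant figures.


cycle_time = 2 * 205.5800 / 4.8640 / 3600 = 0.0234809 hr
life = 794038 * 0.0234809 = 18640 hours


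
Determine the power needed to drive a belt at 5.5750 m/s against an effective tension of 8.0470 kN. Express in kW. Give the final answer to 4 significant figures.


P = Te * v = 8.0470 * 5.5750
P = 44.86 kW


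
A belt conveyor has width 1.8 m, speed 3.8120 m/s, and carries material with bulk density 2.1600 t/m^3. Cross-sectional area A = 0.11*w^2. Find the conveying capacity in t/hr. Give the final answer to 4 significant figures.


A = 0.11 * 1.8^2 = 0.3564 m^2
C = 0.3564 * 3.8120 * 2.1600 * 3600
C = 10560 t/hr


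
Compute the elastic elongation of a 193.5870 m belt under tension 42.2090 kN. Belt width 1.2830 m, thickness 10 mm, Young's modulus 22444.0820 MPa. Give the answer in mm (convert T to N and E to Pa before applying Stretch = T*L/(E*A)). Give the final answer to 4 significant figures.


A = 1.2830 * 0.01 = 0.01283 m^2
Stretch = 42.2090*1000 * 193.5870 / (22444.0820e6 * 0.01283) * 1000
Stretch = 28.38 mm


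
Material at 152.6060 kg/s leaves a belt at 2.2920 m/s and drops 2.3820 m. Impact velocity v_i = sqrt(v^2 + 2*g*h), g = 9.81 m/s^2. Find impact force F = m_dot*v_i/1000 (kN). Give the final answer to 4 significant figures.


v_i = sqrt(2.2920^2 + 2*9.81*2.3820) = 7.21028 m/s
F = 152.6060 * 7.21028 / 1000
F = 1.100 kN


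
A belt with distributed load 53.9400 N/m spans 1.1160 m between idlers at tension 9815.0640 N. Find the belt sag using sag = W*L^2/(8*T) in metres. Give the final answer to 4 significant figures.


sag = 53.9400 * 1.1160^2 / (8 * 9815.0640)
sag = 0.0008556 m


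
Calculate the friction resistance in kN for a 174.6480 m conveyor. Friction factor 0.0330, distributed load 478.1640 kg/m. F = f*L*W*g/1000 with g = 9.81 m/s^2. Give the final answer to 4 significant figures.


F = 0.0330 * 174.6480 * 478.1640 * 9.81 / 1000
F = 27.03 kN


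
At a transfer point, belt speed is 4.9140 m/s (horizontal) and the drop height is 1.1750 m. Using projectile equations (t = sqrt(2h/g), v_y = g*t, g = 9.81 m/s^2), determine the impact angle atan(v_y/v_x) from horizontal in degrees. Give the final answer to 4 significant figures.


t = sqrt(2*1.1750/9.81) = 0.48944 s
v_y = 9.81 * 0.48944 = 4.80141 m/s
angle = atan(4.80141 / 4.9140) = 44.34 deg


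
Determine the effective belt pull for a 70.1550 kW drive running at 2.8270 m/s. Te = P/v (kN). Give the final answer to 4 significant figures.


Te = P / v = 70.1550 / 2.8270
Te = 24.82 kN


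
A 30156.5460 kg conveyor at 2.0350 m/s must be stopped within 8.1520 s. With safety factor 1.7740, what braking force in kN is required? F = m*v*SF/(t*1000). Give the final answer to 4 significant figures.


F = 30156.5460 * 2.0350 / 8.1520 * 1.7740 / 1000
F = 13.35 kN


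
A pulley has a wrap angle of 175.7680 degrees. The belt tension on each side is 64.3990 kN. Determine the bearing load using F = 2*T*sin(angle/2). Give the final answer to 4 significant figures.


F = 2 * 64.3990 * sin(175.7680/2 deg)
F = 128.7 kN


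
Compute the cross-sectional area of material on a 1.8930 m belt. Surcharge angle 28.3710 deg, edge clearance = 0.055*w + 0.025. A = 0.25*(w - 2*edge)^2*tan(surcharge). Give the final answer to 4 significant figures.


edge = 0.055*1.8930 + 0.025 = 0.129115 m
ew = 1.8930 - 2*0.129115 = 1.63477 m
A = 0.25 * 1.63477^2 * tan(28.3710 deg)
A = 0.3608 m^2


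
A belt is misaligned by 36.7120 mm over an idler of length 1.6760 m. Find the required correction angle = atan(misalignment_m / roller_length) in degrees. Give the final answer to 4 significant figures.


misalign_m = 36.7120 / 1000 = 0.036712 m
angle = atan(0.036712 / 1.6760)
angle = 1.255 deg


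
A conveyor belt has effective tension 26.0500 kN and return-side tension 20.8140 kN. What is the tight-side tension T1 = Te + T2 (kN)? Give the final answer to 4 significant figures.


T1 = Te + T2 = 26.0500 + 20.8140
T1 = 46.86 kN


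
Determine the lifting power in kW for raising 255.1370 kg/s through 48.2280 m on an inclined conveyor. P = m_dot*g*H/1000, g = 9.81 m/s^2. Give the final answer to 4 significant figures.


P = 255.1370 * 9.81 * 48.2280 / 1000
P = 120.7 kW


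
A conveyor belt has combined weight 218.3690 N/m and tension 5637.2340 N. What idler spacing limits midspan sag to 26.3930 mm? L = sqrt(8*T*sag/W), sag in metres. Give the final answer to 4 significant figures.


sag = 26.3930/1000 = 0.026393 m
L = sqrt(8 * 5637.2340 * 0.026393 / 218.3690)
L = 2.335 m


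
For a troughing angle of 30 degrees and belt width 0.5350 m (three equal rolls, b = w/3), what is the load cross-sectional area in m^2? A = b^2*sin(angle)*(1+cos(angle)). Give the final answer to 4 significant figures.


b = 0.5350/3 = 0.178333 m
A = 0.178333^2 * sin(30 deg) * (1 + cos(30 deg))
A = 0.02967 m^2


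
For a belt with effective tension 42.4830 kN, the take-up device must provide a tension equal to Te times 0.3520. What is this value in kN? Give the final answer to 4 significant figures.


T_tu = 42.4830 * 0.3520
T_tu = 14.95 kN


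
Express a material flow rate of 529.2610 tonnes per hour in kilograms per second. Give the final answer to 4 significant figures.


m_dot = 529.2610 * 1000 / 3600
m_dot = 147.0 kg/s


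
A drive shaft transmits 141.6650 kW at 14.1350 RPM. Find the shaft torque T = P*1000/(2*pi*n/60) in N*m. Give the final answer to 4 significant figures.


omega = 2*pi*14.1350/60 = 1.48021 rad/s
T = 141.6650*1000 / 1.48021
T = 95710 N*m


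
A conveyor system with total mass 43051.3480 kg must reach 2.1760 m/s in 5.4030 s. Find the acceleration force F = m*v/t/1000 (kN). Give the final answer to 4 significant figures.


F = 43051.3480 * 2.1760 / 5.4030 / 1000
F = 17.34 kN


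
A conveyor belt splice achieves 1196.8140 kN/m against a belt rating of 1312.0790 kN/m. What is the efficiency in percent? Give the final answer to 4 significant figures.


Eff = 1196.8140 / 1312.0790 * 100
Eff = 91.22 %


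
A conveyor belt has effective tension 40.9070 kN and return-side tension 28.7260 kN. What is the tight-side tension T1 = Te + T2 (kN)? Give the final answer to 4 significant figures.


T1 = Te + T2 = 40.9070 + 28.7260
T1 = 69.63 kN


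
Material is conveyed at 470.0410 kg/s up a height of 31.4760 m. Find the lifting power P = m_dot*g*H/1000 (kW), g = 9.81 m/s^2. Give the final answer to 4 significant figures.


P = 470.0410 * 9.81 * 31.4760 / 1000
P = 145.1 kW


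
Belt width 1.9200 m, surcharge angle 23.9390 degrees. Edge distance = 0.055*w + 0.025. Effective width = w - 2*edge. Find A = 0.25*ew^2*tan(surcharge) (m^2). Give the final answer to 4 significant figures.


edge = 0.055*1.9200 + 0.025 = 0.1306 m
ew = 1.9200 - 2*0.1306 = 1.6588 m
A = 0.25 * 1.6588^2 * tan(23.9390 deg)
A = 0.3054 m^2


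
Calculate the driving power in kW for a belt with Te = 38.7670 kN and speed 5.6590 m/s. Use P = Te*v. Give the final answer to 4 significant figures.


P = Te * v = 38.7670 * 5.6590
P = 219.4 kW


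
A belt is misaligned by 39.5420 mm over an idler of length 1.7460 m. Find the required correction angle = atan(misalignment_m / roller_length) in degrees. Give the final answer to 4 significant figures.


misalign_m = 39.5420 / 1000 = 0.039542 m
angle = atan(0.039542 / 1.7460)
angle = 1.297 deg


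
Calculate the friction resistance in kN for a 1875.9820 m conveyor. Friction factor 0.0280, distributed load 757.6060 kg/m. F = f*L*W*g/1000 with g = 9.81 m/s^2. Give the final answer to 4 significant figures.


F = 0.0280 * 1875.9820 * 757.6060 * 9.81 / 1000
F = 390.4 kN


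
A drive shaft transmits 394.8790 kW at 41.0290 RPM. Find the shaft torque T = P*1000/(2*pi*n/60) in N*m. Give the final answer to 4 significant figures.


omega = 2*pi*41.0290/60 = 4.29655 rad/s
T = 394.8790*1000 / 4.29655
T = 91910 N*m


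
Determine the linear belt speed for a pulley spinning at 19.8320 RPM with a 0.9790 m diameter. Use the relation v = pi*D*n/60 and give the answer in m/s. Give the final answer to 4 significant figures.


v = pi * 0.9790 * 19.8320 / 60
v = 1.017 m/s


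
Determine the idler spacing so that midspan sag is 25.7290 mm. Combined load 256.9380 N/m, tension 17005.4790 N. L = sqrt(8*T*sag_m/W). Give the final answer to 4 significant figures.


sag = 25.7290/1000 = 0.025729 m
L = sqrt(8 * 17005.4790 * 0.025729 / 256.9380)
L = 3.691 m


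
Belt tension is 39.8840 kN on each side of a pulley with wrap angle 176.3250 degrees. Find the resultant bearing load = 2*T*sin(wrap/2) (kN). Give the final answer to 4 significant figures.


F = 2 * 39.8840 * sin(176.3250/2 deg)
F = 79.73 kN


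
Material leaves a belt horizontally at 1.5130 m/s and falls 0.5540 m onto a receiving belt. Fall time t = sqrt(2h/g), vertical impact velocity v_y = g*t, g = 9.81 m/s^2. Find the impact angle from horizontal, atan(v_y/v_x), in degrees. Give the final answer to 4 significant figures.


t = sqrt(2*0.5540/9.81) = 0.336074 s
v_y = 9.81 * 0.336074 = 3.29689 m/s
angle = atan(3.29689 / 1.5130) = 65.35 deg


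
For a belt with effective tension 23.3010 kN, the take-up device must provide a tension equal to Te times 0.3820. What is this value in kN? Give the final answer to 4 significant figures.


T_tu = 23.3010 * 0.3820
T_tu = 8.901 kN


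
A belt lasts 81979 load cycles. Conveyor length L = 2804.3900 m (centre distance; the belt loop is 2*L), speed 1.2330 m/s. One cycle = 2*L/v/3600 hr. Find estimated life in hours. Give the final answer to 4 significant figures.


cycle_time = 2 * 2804.3900 / 1.2330 / 3600 = 1.26358 hr
life = 81979 * 1.26358 = 103600 hours


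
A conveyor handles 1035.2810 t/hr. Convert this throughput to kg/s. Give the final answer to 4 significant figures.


m_dot = 1035.2810 * 1000 / 3600
m_dot = 287.6 kg/s


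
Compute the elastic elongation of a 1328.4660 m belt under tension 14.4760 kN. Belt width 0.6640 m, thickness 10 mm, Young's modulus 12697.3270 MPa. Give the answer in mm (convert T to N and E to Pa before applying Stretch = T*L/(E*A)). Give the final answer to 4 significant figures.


A = 0.6640 * 0.01 = 0.00664 m^2
Stretch = 14.4760*1000 * 1328.4660 / (12697.3270e6 * 0.00664) * 1000
Stretch = 228.1 mm


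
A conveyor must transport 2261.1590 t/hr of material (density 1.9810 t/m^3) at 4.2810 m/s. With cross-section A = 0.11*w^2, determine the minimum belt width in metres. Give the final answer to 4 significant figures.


A_req = 2261.1590 / (4.2810 * 1.9810 * 3600) = 0.0740626 m^2
w = sqrt(0.0740626 / 0.11)
w = 0.8205 m


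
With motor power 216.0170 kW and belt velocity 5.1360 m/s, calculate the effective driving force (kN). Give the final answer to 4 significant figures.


Te = P / v = 216.0170 / 5.1360
Te = 42.06 kN


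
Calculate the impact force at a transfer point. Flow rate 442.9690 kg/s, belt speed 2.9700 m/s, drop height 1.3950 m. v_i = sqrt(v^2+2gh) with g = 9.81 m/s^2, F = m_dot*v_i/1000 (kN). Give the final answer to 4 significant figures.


v_i = sqrt(2.9700^2 + 2*9.81*1.3950) = 6.01588 m/s
F = 442.9690 * 6.01588 / 1000
F = 2.665 kN


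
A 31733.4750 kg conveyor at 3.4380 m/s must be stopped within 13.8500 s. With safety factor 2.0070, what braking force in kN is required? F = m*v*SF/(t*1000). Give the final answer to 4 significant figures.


F = 31733.4750 * 3.4380 / 13.8500 * 2.0070 / 1000
F = 15.81 kN


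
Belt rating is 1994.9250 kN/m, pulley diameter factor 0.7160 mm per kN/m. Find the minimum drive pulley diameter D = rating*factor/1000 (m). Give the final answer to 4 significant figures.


D = 1994.9250 * 0.7160 / 1000
D = 1.428 m


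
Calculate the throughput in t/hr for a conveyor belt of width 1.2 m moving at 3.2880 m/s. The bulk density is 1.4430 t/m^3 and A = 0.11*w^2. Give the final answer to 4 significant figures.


A = 0.11 * 1.2^2 = 0.1584 m^2
C = 0.1584 * 3.2880 * 1.4430 * 3600
C = 2706 t/hr


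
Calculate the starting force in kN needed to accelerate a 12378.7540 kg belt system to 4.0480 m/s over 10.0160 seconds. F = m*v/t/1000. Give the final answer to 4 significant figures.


F = 12378.7540 * 4.0480 / 10.0160 / 1000
F = 5.003 kN


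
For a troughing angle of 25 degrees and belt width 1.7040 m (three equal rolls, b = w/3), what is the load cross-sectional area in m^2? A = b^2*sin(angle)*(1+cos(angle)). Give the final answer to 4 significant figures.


b = 1.7040/3 = 0.568 m
A = 0.568^2 * sin(25 deg) * (1 + cos(25 deg))
A = 0.2599 m^2


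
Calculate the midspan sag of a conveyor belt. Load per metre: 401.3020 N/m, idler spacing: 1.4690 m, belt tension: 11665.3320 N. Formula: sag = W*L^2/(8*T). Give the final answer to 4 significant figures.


sag = 401.3020 * 1.4690^2 / (8 * 11665.3320)
sag = 0.009280 m


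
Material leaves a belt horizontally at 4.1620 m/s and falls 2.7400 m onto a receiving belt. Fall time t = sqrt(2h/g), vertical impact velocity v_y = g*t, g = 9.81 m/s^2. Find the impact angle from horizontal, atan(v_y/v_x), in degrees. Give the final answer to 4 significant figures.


t = sqrt(2*2.7400/9.81) = 0.747405 s
v_y = 9.81 * 0.747405 = 7.33204 m/s
angle = atan(7.33204 / 4.1620) = 60.42 deg


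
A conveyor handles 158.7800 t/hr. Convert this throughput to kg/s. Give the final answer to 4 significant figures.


m_dot = 158.7800 * 1000 / 3600
m_dot = 44.11 kg/s


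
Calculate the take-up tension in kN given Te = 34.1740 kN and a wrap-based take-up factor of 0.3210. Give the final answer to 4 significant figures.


T_tu = 34.1740 * 0.3210
T_tu = 10.97 kN


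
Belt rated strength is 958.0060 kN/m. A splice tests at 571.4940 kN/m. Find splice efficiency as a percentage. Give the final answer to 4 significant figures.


Eff = 571.4940 / 958.0060 * 100
Eff = 59.65 %


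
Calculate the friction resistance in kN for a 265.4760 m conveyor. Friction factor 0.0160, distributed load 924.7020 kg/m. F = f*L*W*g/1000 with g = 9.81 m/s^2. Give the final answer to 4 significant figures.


F = 0.0160 * 265.4760 * 924.7020 * 9.81 / 1000
F = 38.53 kN


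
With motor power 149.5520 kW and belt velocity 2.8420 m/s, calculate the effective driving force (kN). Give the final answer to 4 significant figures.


Te = P / v = 149.5520 / 2.8420
Te = 52.62 kN


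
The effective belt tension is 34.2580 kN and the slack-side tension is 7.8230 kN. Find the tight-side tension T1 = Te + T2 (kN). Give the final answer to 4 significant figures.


T1 = Te + T2 = 34.2580 + 7.8230
T1 = 42.08 kN


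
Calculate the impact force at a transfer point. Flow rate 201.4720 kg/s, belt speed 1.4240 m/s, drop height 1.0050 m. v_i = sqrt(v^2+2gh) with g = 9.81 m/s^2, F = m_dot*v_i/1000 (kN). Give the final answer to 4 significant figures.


v_i = sqrt(1.4240^2 + 2*9.81*1.0050) = 4.66325 m/s
F = 201.4720 * 4.66325 / 1000
F = 0.9395 kN


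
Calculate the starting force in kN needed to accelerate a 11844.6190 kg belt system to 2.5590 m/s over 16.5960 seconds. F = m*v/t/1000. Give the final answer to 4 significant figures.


F = 11844.6190 * 2.5590 / 16.5960 / 1000
F = 1.826 kN


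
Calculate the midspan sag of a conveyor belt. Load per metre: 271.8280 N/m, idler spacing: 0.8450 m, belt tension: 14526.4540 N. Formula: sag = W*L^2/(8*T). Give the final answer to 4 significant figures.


sag = 271.8280 * 0.8450^2 / (8 * 14526.4540)
sag = 0.001670 m


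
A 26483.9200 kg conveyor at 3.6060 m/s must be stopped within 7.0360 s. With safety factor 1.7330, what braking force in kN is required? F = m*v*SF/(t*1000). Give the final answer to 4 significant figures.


F = 26483.9200 * 3.6060 / 7.0360 * 1.7330 / 1000
F = 23.52 kN


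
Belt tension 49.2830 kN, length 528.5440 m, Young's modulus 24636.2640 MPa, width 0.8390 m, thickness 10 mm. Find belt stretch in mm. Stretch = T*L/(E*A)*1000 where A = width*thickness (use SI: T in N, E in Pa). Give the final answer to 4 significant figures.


A = 0.8390 * 0.01 = 0.00839 m^2
Stretch = 49.2830*1000 * 528.5440 / (24636.2640e6 * 0.00839) * 1000
Stretch = 126.0 mm


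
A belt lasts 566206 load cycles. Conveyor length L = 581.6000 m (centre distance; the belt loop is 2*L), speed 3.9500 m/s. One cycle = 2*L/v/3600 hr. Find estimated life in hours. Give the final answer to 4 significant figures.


cycle_time = 2 * 581.6000 / 3.9500 / 3600 = 0.0818003 hr
life = 566206 * 0.0818003 = 46320 hours


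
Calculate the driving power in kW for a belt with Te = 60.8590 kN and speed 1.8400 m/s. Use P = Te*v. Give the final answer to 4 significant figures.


P = Te * v = 60.8590 * 1.8400
P = 112.0 kW


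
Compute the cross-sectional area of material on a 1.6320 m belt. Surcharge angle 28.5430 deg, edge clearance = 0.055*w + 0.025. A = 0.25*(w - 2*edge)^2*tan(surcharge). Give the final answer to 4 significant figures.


edge = 0.055*1.6320 + 0.025 = 0.11476 m
ew = 1.6320 - 2*0.11476 = 1.40248 m
A = 0.25 * 1.40248^2 * tan(28.5430 deg)
A = 0.2675 m^2


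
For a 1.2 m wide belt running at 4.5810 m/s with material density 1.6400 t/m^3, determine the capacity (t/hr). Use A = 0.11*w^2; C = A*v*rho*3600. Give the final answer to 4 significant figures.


A = 0.11 * 1.2^2 = 0.1584 m^2
C = 0.1584 * 4.5810 * 1.6400 * 3600
C = 4284 t/hr


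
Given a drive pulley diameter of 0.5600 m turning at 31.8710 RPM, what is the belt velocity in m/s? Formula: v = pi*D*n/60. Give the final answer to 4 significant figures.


v = pi * 0.5600 * 31.8710 / 60
v = 0.9345 m/s


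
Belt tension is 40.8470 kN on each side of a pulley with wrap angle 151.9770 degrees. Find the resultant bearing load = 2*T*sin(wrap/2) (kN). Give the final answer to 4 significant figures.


F = 2 * 40.8470 * sin(151.9770/2 deg)
F = 79.26 kN


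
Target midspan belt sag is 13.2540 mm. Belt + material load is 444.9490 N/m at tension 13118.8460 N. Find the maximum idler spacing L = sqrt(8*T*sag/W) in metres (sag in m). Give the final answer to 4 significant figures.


sag = 13.2540/1000 = 0.013254 m
L = sqrt(8 * 13118.8460 * 0.013254 / 444.9490)
L = 1.768 m


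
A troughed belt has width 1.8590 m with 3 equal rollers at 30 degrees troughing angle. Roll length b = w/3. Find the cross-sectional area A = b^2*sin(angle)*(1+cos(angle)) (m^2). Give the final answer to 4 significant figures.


b = 1.8590/3 = 0.619667 m
A = 0.619667^2 * sin(30 deg) * (1 + cos(30 deg))
A = 0.3583 m^2


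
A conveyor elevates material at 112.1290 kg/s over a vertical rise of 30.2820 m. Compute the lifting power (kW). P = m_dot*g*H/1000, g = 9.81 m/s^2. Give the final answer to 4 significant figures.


P = 112.1290 * 9.81 * 30.2820 / 1000
P = 33.31 kW


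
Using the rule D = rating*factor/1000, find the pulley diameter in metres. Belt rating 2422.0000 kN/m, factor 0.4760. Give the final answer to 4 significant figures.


D = 2422.0000 * 0.4760 / 1000
D = 1.153 m


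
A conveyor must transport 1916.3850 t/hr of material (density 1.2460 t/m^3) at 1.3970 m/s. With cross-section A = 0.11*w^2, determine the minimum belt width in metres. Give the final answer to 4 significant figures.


A_req = 1916.3850 / (1.3970 * 1.2460 * 3600) = 0.30582 m^2
w = sqrt(0.30582 / 0.11)
w = 1.667 m


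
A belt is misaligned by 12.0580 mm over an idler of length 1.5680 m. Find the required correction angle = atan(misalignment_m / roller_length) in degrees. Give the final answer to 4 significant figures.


misalign_m = 12.0580 / 1000 = 0.012058 m
angle = atan(0.012058 / 1.5680)
angle = 0.4406 deg


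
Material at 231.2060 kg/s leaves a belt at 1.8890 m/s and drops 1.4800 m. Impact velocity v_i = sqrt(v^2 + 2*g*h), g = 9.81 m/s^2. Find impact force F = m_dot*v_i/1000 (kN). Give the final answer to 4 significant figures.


v_i = sqrt(1.8890^2 + 2*9.81*1.4800) = 5.71016 m/s
F = 231.2060 * 5.71016 / 1000
F = 1.320 kN


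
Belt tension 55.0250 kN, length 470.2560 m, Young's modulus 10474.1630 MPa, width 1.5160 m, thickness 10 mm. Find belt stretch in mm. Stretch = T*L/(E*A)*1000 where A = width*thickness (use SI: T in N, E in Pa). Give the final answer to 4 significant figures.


A = 1.5160 * 0.01 = 0.01516 m^2
Stretch = 55.0250*1000 * 470.2560 / (10474.1630e6 * 0.01516) * 1000
Stretch = 163.0 mm


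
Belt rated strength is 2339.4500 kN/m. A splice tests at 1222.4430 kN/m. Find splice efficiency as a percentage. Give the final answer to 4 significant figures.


Eff = 1222.4430 / 2339.4500 * 100
Eff = 52.25 %


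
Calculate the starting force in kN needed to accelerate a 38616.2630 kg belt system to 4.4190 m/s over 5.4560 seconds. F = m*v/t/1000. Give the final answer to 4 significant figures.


F = 38616.2630 * 4.4190 / 5.4560 / 1000
F = 31.28 kN


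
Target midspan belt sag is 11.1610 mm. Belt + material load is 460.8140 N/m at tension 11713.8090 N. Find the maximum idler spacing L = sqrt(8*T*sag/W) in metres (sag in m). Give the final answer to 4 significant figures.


sag = 11.1610/1000 = 0.011161 m
L = sqrt(8 * 11713.8090 * 0.011161 / 460.8140)
L = 1.507 m


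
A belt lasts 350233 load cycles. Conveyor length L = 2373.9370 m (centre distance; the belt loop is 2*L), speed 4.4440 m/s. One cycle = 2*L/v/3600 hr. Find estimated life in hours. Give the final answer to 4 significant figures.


cycle_time = 2 * 2373.9370 / 4.4440 / 3600 = 0.296772 hr
life = 350233 * 0.296772 = 103900 hours


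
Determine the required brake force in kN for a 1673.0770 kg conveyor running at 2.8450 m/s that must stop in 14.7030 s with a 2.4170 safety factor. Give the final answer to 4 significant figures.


F = 1673.0770 * 2.8450 / 14.7030 * 2.4170 / 1000
F = 0.7825 kN


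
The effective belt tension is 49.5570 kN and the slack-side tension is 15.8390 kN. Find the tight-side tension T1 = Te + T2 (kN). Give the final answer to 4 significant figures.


T1 = Te + T2 = 49.5570 + 15.8390
T1 = 65.40 kN


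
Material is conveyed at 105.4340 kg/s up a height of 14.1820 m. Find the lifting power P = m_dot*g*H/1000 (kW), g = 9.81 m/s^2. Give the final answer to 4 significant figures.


P = 105.4340 * 9.81 * 14.1820 / 1000
P = 14.67 kW


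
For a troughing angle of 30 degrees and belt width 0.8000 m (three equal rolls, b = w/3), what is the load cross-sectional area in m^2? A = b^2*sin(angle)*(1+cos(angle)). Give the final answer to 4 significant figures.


b = 0.8000/3 = 0.266667 m
A = 0.266667^2 * sin(30 deg) * (1 + cos(30 deg))
A = 0.06635 m^2


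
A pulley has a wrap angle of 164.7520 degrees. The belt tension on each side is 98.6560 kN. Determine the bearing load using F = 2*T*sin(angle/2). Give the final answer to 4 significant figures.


F = 2 * 98.6560 * sin(164.7520/2 deg)
F = 195.6 kN


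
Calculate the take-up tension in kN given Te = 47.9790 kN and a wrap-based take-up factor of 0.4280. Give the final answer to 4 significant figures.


T_tu = 47.9790 * 0.4280
T_tu = 20.54 kN


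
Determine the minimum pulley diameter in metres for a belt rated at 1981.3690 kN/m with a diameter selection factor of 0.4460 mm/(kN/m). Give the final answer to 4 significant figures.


D = 1981.3690 * 0.4460 / 1000
D = 0.8837 m


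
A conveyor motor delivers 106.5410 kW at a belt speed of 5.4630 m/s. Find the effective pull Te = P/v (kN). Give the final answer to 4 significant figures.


Te = P / v = 106.5410 / 5.4630
Te = 19.50 kN


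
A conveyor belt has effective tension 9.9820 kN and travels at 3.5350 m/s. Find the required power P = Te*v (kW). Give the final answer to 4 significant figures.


P = Te * v = 9.9820 * 3.5350
P = 35.29 kW


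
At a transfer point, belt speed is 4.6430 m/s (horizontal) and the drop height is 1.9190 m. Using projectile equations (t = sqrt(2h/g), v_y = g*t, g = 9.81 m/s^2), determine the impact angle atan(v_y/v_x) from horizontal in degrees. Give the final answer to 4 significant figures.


t = sqrt(2*1.9190/9.81) = 0.625487 s
v_y = 9.81 * 0.625487 = 6.13603 m/s
angle = atan(6.13603 / 4.6430) = 52.89 deg


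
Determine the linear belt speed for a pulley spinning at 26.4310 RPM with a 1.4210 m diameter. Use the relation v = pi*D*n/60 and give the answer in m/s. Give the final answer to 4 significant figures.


v = pi * 1.4210 * 26.4310 / 60
v = 1.967 m/s


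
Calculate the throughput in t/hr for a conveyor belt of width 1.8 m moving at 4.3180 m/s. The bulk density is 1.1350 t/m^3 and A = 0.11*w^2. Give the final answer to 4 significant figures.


A = 0.11 * 1.8^2 = 0.3564 m^2
C = 0.3564 * 4.3180 * 1.1350 * 3600
C = 6288 t/hr


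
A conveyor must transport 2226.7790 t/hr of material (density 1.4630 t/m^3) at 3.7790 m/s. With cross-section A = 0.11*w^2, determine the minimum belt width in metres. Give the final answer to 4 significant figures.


A_req = 2226.7790 / (3.7790 * 1.4630 * 3600) = 0.11188 m^2
w = sqrt(0.11188 / 0.11)
w = 1.009 m


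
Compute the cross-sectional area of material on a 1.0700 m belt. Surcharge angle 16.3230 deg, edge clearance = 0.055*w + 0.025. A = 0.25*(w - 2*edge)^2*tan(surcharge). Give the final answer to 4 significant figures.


edge = 0.055*1.0700 + 0.025 = 0.08385 m
ew = 1.0700 - 2*0.08385 = 0.9023 m
A = 0.25 * 0.9023^2 * tan(16.3230 deg)
A = 0.05961 m^2


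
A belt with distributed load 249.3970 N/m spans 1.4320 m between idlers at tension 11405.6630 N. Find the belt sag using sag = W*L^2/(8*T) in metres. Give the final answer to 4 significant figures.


sag = 249.3970 * 1.4320^2 / (8 * 11405.6630)
sag = 0.005605 m


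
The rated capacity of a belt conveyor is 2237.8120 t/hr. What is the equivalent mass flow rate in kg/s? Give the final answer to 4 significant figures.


m_dot = 2237.8120 * 1000 / 3600
m_dot = 621.6 kg/s


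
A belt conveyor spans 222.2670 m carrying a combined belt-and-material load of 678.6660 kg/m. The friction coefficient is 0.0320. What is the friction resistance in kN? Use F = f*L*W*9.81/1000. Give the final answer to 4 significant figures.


F = 0.0320 * 222.2670 * 678.6660 * 9.81 / 1000
F = 47.35 kN


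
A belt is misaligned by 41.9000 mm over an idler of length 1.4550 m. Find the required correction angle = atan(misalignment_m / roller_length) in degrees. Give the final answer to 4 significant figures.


misalign_m = 41.9000 / 1000 = 0.041900 m
angle = atan(0.041900 / 1.4550)
angle = 1.650 deg


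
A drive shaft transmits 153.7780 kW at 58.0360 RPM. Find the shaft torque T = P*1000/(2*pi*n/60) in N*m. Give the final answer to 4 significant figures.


omega = 2*pi*58.0360/60 = 6.07752 rad/s
T = 153.7780*1000 / 6.07752
T = 25300 N*m


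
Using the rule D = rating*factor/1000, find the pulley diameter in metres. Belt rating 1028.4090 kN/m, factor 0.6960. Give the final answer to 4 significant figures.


D = 1028.4090 * 0.6960 / 1000
D = 0.7158 m


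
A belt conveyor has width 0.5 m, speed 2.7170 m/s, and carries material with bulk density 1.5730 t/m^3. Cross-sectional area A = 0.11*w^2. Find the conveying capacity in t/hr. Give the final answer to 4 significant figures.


A = 0.11 * 0.5^2 = 0.0275 m^2
C = 0.0275 * 2.7170 * 1.5730 * 3600
C = 423.1 t/hr


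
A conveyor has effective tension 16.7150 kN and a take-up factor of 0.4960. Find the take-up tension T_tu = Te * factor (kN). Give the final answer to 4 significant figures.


T_tu = 16.7150 * 0.4960
T_tu = 8.291 kN


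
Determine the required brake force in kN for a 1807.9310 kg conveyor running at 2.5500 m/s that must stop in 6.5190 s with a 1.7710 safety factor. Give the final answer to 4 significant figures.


F = 1807.9310 * 2.5500 / 6.5190 * 1.7710 / 1000
F = 1.252 kN


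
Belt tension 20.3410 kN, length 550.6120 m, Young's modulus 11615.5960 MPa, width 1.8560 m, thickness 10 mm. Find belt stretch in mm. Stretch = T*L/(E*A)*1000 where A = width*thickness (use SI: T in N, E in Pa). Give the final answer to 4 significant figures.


A = 1.8560 * 0.01 = 0.01856 m^2
Stretch = 20.3410*1000 * 550.6120 / (11615.5960e6 * 0.01856) * 1000
Stretch = 51.95 mm


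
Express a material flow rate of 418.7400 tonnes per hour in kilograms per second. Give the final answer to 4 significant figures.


m_dot = 418.7400 * 1000 / 3600
m_dot = 116.3 kg/s


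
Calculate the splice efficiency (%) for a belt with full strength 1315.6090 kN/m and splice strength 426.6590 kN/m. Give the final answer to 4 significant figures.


Eff = 426.6590 / 1315.6090 * 100
Eff = 32.43 %


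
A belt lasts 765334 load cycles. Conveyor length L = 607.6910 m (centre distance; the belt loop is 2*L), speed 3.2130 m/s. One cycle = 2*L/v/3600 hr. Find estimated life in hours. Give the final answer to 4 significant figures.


cycle_time = 2 * 607.6910 / 3.2130 / 3600 = 0.105075 hr
life = 765334 * 0.105075 = 80420 hours


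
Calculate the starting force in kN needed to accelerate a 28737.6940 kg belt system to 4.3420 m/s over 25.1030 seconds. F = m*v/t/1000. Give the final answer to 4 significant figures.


F = 28737.6940 * 4.3420 / 25.1030 / 1000
F = 4.971 kN


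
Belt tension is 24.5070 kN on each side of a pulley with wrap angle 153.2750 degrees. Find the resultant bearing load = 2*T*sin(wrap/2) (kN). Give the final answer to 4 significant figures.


F = 2 * 24.5070 * sin(153.2750/2 deg)
F = 47.69 kN


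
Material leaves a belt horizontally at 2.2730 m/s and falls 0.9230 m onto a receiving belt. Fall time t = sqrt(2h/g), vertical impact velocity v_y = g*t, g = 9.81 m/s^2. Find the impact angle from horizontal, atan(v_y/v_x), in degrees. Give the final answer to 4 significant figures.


t = sqrt(2*0.9230/9.81) = 0.433792 s
v_y = 9.81 * 0.433792 = 4.2555 m/s
angle = atan(4.2555 / 2.2730) = 61.89 deg


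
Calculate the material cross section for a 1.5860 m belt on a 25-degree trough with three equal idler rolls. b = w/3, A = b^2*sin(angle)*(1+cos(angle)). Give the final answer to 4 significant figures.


b = 1.5860/3 = 0.528667 m
A = 0.528667^2 * sin(25 deg) * (1 + cos(25 deg))
A = 0.2252 m^2


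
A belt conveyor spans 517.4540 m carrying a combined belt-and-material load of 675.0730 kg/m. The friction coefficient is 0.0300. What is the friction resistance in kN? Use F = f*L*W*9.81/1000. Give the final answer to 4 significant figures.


F = 0.0300 * 517.4540 * 675.0730 * 9.81 / 1000
F = 102.8 kN


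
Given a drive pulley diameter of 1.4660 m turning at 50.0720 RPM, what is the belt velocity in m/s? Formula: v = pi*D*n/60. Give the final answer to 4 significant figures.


v = pi * 1.4660 * 50.0720 / 60
v = 3.844 m/s


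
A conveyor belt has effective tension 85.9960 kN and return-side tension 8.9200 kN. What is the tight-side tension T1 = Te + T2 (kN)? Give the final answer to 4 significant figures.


T1 = Te + T2 = 85.9960 + 8.9200
T1 = 94.92 kN


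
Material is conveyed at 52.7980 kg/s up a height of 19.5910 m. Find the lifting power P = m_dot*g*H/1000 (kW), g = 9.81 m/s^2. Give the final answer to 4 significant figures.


P = 52.7980 * 9.81 * 19.5910 / 1000
P = 10.15 kW


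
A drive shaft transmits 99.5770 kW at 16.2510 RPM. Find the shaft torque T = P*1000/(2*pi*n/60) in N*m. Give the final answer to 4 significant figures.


omega = 2*pi*16.2510/60 = 1.7018 rad/s
T = 99.5770*1000 / 1.7018
T = 58510 N*m


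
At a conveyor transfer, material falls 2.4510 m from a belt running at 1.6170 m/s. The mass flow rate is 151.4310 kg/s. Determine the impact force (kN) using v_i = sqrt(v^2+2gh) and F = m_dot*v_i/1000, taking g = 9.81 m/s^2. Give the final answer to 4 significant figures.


v_i = sqrt(1.6170^2 + 2*9.81*2.4510) = 7.12063 m/s
F = 151.4310 * 7.12063 / 1000
F = 1.078 kN


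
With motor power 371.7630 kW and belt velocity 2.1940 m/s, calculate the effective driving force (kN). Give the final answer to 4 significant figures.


Te = P / v = 371.7630 / 2.1940
Te = 169.4 kN


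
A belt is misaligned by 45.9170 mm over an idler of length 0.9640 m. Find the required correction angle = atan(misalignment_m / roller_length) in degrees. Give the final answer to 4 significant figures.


misalign_m = 45.9170 / 1000 = 0.045917 m
angle = atan(0.045917 / 0.9640)
angle = 2.727 deg


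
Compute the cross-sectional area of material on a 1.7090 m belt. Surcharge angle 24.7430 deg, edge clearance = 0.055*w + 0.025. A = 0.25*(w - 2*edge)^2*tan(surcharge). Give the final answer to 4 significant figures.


edge = 0.055*1.7090 + 0.025 = 0.118995 m
ew = 1.7090 - 2*0.118995 = 1.47101 m
A = 0.25 * 1.47101^2 * tan(24.7430 deg)
A = 0.2493 m^2


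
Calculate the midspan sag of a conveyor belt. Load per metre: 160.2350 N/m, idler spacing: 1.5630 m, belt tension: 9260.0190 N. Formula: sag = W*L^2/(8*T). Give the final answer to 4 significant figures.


sag = 160.2350 * 1.5630^2 / (8 * 9260.0190)
sag = 0.005284 m


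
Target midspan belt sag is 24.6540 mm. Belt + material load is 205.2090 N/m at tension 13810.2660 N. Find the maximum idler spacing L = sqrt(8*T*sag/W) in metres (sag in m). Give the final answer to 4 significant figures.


sag = 24.6540/1000 = 0.024654 m
L = sqrt(8 * 13810.2660 * 0.024654 / 205.2090)
L = 3.643 m


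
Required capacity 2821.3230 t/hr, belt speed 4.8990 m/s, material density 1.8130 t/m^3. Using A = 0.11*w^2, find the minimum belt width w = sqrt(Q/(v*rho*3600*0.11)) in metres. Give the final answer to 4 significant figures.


A_req = 2821.3230 / (4.8990 * 1.8130 * 3600) = 0.0882358 m^2
w = sqrt(0.0882358 / 0.11)
w = 0.8956 m


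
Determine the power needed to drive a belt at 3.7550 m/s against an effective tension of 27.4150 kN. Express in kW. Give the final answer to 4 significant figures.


P = Te * v = 27.4150 * 3.7550
P = 102.9 kW


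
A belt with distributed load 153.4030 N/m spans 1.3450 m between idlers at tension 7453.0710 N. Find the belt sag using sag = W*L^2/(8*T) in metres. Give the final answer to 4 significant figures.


sag = 153.4030 * 1.3450^2 / (8 * 7453.0710)
sag = 0.004654 m


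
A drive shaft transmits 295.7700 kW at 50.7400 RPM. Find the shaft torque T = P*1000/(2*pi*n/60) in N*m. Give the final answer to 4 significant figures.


omega = 2*pi*50.7400/60 = 5.31348 rad/s
T = 295.7700*1000 / 5.31348
T = 55660 N*m


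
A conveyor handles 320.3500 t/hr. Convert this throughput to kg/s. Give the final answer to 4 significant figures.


m_dot = 320.3500 * 1000 / 3600
m_dot = 88.99 kg/s


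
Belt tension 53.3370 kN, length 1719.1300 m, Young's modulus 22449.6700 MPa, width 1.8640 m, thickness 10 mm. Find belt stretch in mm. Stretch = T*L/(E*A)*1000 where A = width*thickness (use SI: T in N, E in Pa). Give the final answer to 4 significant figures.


A = 1.8640 * 0.01 = 0.01864 m^2
Stretch = 53.3370*1000 * 1719.1300 / (22449.6700e6 * 0.01864) * 1000
Stretch = 219.1 mm


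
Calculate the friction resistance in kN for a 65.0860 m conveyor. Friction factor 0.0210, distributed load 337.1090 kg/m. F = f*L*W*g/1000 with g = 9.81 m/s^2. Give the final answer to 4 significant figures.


F = 0.0210 * 65.0860 * 337.1090 * 9.81 / 1000
F = 4.520 kN


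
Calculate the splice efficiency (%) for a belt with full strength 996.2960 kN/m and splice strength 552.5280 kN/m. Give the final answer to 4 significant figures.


Eff = 552.5280 / 996.2960 * 100
Eff = 55.46 %


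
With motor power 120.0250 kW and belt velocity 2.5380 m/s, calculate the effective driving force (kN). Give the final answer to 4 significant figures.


Te = P / v = 120.0250 / 2.5380
Te = 47.29 kN


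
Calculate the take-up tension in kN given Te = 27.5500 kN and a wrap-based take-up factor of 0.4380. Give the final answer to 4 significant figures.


T_tu = 27.5500 * 0.4380
T_tu = 12.07 kN


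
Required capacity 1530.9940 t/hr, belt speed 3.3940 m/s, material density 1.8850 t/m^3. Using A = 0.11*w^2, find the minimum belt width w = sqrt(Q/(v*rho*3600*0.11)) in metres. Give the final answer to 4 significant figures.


A_req = 1530.9940 / (3.3940 * 1.8850 * 3600) = 0.0664734 m^2
w = sqrt(0.0664734 / 0.11)
w = 0.7774 m


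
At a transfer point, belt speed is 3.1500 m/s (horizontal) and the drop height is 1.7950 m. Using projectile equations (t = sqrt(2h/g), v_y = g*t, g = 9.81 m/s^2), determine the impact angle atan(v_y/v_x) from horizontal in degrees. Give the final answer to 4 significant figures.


t = sqrt(2*1.7950/9.81) = 0.604941 s
v_y = 9.81 * 0.604941 = 5.93447 m/s
angle = atan(5.93447 / 3.1500) = 62.04 deg


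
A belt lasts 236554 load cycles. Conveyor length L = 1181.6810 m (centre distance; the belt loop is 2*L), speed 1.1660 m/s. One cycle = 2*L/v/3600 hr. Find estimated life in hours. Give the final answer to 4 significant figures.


cycle_time = 2 * 1181.6810 / 1.1660 / 3600 = 0.563027 hr
life = 236554 * 0.563027 = 133200 hours


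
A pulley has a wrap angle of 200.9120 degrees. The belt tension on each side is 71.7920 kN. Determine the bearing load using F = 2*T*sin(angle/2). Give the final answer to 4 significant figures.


F = 2 * 71.7920 * sin(200.9120/2 deg)
F = 141.2 kN


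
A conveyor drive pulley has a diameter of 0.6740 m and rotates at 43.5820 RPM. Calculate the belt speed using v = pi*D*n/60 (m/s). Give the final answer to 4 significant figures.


v = pi * 0.6740 * 43.5820 / 60
v = 1.538 m/s


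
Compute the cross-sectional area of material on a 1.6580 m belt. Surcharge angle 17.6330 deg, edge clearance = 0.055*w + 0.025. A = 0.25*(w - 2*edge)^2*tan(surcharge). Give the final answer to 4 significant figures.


edge = 0.055*1.6580 + 0.025 = 0.11619 m
ew = 1.6580 - 2*0.11619 = 1.42562 m
A = 0.25 * 1.42562^2 * tan(17.6330 deg)
A = 0.1615 m^2
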